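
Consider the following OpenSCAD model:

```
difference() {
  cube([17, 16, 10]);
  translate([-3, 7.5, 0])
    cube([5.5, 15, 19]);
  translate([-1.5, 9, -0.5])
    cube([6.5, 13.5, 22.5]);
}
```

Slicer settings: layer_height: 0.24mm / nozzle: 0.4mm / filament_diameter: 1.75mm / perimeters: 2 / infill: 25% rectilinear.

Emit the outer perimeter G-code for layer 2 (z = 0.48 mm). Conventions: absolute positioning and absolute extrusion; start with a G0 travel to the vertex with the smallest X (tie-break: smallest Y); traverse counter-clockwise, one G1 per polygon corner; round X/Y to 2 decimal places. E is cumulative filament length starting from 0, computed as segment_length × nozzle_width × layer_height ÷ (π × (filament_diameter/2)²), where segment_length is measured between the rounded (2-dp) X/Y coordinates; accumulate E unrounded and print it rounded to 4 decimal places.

At z = 0.48 mm: the cube is present — its section is the full 17×16 rectangle; the cube at (-3, 7.5) is present — its section is the full 5.5×15 rectangle; the cube at (-1.5, 9) (footprint 6.5×13.5) is included at this height; Subtracting the remaining from the first: starting from the 17×16 cube, the 5.5×15 cube at (-3, 7.5) partially overlaps it — only the 21.25 mm² overlap (of its 82.50 mm²) is removed, clipping the outline; the 6.5×13.5 cube at (-1.5, 9) partially overlaps it — only the 17.50 mm² overlap (of its 87.75 mm²) is removed, clipping the outline — 1 connected region. The outline is a single polygon with 8 vertices. Extrusion per mm of travel: 0.4 × 0.24 / (π × 0.875²) = 0.039912. Accumulating E over each segment gives final E = 2.6342.

G0 X0.00 Y0.00 Z0.48
G1 X17.00 Y0.00 E0.6785
G1 X17.00 Y16.00 E1.3171
G1 X5.00 Y16.00 E1.7960
G1 X5.00 Y9.00 E2.0754
G1 X2.50 Y9.00 E2.1752
G1 X2.50 Y7.50 E2.2351
G1 X0.00 Y7.50 E2.3349
G1 X0.00 Y0.00 E2.6342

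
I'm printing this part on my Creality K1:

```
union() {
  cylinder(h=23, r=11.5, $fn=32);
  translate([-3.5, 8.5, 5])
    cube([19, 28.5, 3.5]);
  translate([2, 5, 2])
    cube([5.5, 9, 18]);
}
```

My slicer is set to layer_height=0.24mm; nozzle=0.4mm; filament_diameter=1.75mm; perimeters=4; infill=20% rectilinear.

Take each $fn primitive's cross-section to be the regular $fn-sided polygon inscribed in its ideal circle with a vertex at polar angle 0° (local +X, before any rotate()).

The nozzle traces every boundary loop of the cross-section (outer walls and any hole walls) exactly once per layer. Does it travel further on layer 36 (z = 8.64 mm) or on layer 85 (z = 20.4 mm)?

layer 36 (z = 8.64 mm)

Layer 36 (z = 8.64): the r=11.5 cylinder gives a regular 32-gon of circumradius 11.5 (constant along its height) (perimeter = 2·32·11.500·sin(180°/32) = 72.14 mm); the cube at (-3.5, 8.5) does not reach this height (z outside [5, 8.5]); the 5.5×9 cube at (2, 5) contributes its full rectangle (perimeter 29.00 mm); Taking the union: the regions partially overlap (shared area 29.06 mm²), so the edge portions inside another operand are dropped and the merged outline is re-measured after clipping — boundary = 79.50 mm. So its perimeter = 79.50 mm. Layer 85 (z = 20.4): the r=11.5 cylinder contributes a regular 32-gon of circumradius 11.5 (perimeter = 2·32·11.500·sin(180°/32) = 72.14 mm); the cube at (-3.5, 8.5) is absent (z outside [5, 8.5]); the cube at (2, 5) is absent (z outside [2, 20]); Merging all regions: only the r=11.5 cylinder is present, so the union is just that shape — boundary = 72.14 mm. So its perimeter = 72.14 mm. Layer 36 is larger (79.50 vs 72.14 mm).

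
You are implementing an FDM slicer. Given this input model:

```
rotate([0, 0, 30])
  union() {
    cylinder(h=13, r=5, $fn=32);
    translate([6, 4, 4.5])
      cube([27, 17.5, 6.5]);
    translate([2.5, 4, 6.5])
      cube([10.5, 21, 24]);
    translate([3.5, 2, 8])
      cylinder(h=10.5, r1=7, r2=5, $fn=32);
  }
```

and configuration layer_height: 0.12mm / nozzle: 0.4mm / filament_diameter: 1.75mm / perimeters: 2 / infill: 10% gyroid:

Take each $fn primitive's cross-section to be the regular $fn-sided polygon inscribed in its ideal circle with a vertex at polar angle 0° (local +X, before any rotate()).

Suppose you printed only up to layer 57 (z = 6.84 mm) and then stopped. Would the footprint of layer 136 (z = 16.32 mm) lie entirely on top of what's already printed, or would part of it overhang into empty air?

part overhangs

Compare the two slices. At z = 6.84: the r=5 cylinder contributes a regular 32-gon of circumradius 5 (area = (32/2)·5.000²·sin(360°/32) = 78.04 mm²); the cube at (6, 4) (footprint 27×17.5) is included at this height (area 472.50 mm²); the 10.5×21 cube at (2.5, 4) contributes its full rectangle (area 220.50 mm²); the cone at (3.5, 2) does not reach this height (z outside [8, 18.5]); Taking the union: the regions partially overlap — summed areas 771.04 mm² minus the doubly-counted overlap 122.58 mm² gives 648.46 mm² — area = 648.46 mm²; (whole slice rotated 30° about Z — lengths, areas and connectivity unchanged). At z = 16.32: the cylinder does not reach this height (z outside [0, 13]); the cube at (6, 4) is not intersected at this z (z outside [4.5, 11]); the 10.5×21 cube at (2.5, 4) contributes its full rectangle (area 220.50 mm²); the cone at (3.5, 2) (r1=7→r2=5) has section circumradius 5.415 here — a regular 32-gon (area = (32/2)·5.415²·sin(360°/32) = 91.54 mm²); Combining (union): the regions partially overlap — summed areas 312.04 mm² minus the doubly-counted overlap 15.71 mm² gives 296.33 mm² — area = 296.33 mm²; (whole slice rotated 30° about Z — lengths, areas and connectivity unchanged). Checking containment: at z = 16.32 the cross-section extends beyond the z = 6.84 cross-section by about 32.13 mm².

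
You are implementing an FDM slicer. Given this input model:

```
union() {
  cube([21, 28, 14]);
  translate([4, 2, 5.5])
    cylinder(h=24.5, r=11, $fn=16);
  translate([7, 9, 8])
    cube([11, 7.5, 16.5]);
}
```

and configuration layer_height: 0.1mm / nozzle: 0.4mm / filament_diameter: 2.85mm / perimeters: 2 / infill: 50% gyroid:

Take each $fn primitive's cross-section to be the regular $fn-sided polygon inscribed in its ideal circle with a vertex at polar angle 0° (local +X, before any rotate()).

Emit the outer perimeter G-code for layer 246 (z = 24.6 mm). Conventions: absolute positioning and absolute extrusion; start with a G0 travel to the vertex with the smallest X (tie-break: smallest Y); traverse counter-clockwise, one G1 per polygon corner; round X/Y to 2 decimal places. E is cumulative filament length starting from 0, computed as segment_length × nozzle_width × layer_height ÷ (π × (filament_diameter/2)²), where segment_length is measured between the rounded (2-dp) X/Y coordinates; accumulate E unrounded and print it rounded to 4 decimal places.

G0 X-7.00 Y2.00 Z24.60
G1 X-6.16 Y-2.21 E0.0269
G1 X-3.78 Y-5.78 E0.0538
G1 X-0.21 Y-8.16 E0.0807
G1 X4.00 Y-9.00 E0.1076
G1 X8.21 Y-8.16 E0.1346
G1 X11.78 Y-5.78 E0.1615
G1 X14.16 Y-2.21 E0.1884
G1 X15.00 Y2.00 E0.2153
G1 X14.16 Y6.21 E0.2422
G1 X11.78 Y9.78 E0.2691
G1 X8.21 Y12.16 E0.2960
G1 X4.00 Y13.00 E0.3229
G1 X-0.21 Y12.16 E0.3498
G1 X-3.78 Y9.78 E0.3767
G1 X-6.16 Y6.21 E0.4036
G1 X-7.00 Y2.00 E0.4306

At z = 24.6 mm: the cube does not reach this height (z outside [0, 14]); the r=11 cylinder at (4, 2) contributes a regular 16-gon of circumradius 11; the cube at (7, 9) does not reach this height (z outside [8, 24.5]); Merging all regions: only the r=11 cylinder at (4, 2) is present, so the union is just that shape — 1 connected region. The outline is a single polygon with 16 vertices. Extrusion per mm of travel: 0.4 × 0.1 / (π × 1.425²) = 0.006270. Accumulating E over each segment gives final E = 0.4306.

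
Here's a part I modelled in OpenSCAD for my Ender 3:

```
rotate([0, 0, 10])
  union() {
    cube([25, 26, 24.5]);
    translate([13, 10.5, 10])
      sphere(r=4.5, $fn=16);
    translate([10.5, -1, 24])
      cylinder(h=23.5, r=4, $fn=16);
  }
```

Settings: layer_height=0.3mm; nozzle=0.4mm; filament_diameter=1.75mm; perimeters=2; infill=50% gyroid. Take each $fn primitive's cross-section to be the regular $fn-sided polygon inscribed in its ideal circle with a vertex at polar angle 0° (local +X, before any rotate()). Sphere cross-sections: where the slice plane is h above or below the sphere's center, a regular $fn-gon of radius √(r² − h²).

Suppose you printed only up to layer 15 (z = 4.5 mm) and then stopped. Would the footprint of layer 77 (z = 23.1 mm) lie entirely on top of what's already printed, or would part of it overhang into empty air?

Compare the two slices. At z = 4.5: the cube (footprint 25×26) is included at this height (area 650.00 mm²); the sphere at (13, 10.5) does not reach this height (|z−center|=5.500 > r=4.5); the cylinder at (10.5, -1) does not reach this height (z outside [24, 47.5]); Combining (union): only the 25×26 cube is present, so the union is just that shape — area = 650.00 mm²; (rotated 10° about Z; rotation is an isometry so areas/perimeters/island counts are preserved). At z = 23.1: the 25×26 cube contributes its full rectangle (area 650.00 mm²); the sphere at (13, 10.5) is absent (|z−center|=13.100 > r=4.5); the cylinder at (10.5, -1) is absent (z outside [24, 47.5]); Taking the union: only the 25×26 cube is present, so the union is just that shape — area = 650.00 mm²; (whole slice rotated 10° about Z — lengths, areas and connectivity unchanged). Checking containment: the cross-section at z = 23.1 is a subset of the cross-section at z = 4.5.

entirely on top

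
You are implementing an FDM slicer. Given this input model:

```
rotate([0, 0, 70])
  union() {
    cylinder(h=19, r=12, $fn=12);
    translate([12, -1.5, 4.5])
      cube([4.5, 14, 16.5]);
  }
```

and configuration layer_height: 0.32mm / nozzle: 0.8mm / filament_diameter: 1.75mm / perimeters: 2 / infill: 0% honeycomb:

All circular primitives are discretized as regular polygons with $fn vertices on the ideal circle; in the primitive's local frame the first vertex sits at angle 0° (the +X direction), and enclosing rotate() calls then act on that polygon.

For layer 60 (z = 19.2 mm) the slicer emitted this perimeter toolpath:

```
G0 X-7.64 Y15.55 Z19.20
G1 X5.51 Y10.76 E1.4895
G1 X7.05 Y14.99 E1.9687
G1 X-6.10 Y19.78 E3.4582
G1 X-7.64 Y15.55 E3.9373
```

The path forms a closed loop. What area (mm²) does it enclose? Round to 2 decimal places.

Apply the shoelace formula to the sequence of (X, Y) vertices; enclosed area = 63.00 mm².

63.00 mm²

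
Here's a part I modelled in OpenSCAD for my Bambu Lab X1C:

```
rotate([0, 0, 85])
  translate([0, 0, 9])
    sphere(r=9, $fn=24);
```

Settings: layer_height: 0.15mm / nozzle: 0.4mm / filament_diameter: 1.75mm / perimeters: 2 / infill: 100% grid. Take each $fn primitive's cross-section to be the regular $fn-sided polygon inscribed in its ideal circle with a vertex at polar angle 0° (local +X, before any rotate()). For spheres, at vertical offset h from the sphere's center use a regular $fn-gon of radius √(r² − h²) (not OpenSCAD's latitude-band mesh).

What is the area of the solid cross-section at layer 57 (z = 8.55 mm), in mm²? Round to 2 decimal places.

250.94 mm²

At z = 8.55 mm: the r=9 sphere slices to a regular 24-gon of circumradius 8.989 (√(r²−h²) with h=0.45 from center) (area = (24/2)·8.989²·sin(360°/24) = 250.94 mm²); (rotated 85° about Z; rotation is an isometry so areas/perimeters/island counts are preserved). Overall, the cross-section is a single solid region. Net area = 250.94 mm².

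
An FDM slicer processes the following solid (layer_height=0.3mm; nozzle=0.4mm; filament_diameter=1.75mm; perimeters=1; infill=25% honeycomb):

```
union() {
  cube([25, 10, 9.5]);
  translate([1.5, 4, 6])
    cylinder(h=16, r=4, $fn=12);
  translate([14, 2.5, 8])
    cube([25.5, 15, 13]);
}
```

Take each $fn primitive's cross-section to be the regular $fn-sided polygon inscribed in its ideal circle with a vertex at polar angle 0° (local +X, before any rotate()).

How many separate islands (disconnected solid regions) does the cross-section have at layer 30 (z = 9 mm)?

1

At z = 9 mm: the cube (footprint 25×10) is included at this height; the r=4 cylinder at (1.5, 4) contributes a regular 12-gon of circumradius 4; the 25.5×15 cube at (14, 2.5) contributes its full rectangle; Merging all regions: the regions partially overlap (shared area 117.90 mm²), so overlapping operands fuse into one piece — 1 connected region. Overall, the cross-section is a single solid region. Island count = 1.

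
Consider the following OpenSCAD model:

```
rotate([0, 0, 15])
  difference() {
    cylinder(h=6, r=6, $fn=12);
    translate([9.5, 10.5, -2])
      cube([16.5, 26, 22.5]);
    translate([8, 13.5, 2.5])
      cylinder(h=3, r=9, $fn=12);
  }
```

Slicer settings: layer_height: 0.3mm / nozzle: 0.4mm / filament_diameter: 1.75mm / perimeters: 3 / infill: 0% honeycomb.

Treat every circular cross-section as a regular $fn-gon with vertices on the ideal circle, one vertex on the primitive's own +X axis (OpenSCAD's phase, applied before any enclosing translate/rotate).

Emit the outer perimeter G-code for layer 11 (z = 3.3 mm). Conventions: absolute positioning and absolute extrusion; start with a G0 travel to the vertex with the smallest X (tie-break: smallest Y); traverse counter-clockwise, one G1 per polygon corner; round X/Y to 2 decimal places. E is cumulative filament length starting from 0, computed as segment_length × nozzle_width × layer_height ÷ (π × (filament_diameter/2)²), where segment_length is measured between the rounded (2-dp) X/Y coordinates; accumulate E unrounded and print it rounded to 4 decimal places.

At z = 3.3 mm: the r=6 cylinder contributes a regular 12-gon of circumradius 6; the cube at (9.5, 10.5) is present — its section is the full 16.5×26 rectangle; the r=9 cylinder at (8, 13.5) contributes a regular 12-gon of circumradius 9; Taking the first minus the rest: starting from the r=6 cylinder, the 16.5×26 cube at (9.5, 10.5) misses the remaining region (no effect); the r=9 cylinder at (8, 13.5) misses the remaining region (no effect) — 1 connected region; (rotated 15° about Z; rotation is an isometry so areas/perimeters/island counts are preserved). The outline is a single polygon with 12 vertices. Extrusion per mm of travel: 0.4 × 0.3 / (π × 0.875²) = 0.049890. Accumulating E over each segment gives final E = 1.8598.

G0 X-5.80 Y-1.55 Z3.30
G1 X-4.24 Y-4.24 E0.1551
G1 X-1.55 Y-5.80 E0.3103
G1 X1.55 Y-5.80 E0.4649
G1 X4.24 Y-4.24 E0.6201
G1 X5.80 Y-1.55 E0.7752
G1 X5.80 Y1.55 E0.9299
G1 X4.24 Y4.24 E1.0850
G1 X1.55 Y5.80 E1.2402
G1 X-1.55 Y5.80 E1.3948
G1 X-4.24 Y4.24 E1.5500
G1 X-5.80 Y1.55 E1.7051
G1 X-5.80 Y-1.55 E1.8598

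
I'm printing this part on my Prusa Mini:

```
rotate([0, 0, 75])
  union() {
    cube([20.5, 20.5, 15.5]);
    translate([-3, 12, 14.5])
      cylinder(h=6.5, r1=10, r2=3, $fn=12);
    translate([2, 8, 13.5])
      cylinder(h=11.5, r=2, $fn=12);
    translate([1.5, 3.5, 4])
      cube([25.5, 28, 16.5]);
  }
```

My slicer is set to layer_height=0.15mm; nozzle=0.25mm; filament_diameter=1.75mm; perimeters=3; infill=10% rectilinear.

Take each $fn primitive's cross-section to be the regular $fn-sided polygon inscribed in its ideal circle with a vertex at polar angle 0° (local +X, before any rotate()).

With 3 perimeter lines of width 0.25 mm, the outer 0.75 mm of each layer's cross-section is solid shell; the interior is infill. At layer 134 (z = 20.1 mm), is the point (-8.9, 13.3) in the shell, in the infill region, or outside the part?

infill

At z = 20.1 mm: the cube is not intersected at this z (z outside [0, 15.5]); the cone at (-3, 12): at t=0.862 of its height the radius interpolates to r₁+(r₂−r₁)t = 3.969, giving a regular 12-gon of that circumradius; the r=2 cylinder at (2, 8) contributes a regular 12-gon of circumradius 2; the 25.5×28 cube at (1.5, 3.5) contributes its full rectangle; Taking the union: the regions partially overlap (shared area 7.93 mm²), so overlapping operands fuse into one piece — 2 connected regions; (whole slice rotated 75° about Z — lengths, areas and connectivity unchanged). Overall, the cross-section has 2 separate islands. Undo the 75° rotation: the query point maps to (10.543, 12.039) in the un-rotated model frame. The nearest boundary edge runs (27.00, 3.50)→(1.50, 3.50); distance from the point to it = 8.54 mm. (Shell/infill is judged within the island containing the point — the largest one.) The point is inside the cross-section and 8.54 mm from the nearest boundary — more than the 0.75 mm shell width (3 × 0.25), so it's in the infill interior.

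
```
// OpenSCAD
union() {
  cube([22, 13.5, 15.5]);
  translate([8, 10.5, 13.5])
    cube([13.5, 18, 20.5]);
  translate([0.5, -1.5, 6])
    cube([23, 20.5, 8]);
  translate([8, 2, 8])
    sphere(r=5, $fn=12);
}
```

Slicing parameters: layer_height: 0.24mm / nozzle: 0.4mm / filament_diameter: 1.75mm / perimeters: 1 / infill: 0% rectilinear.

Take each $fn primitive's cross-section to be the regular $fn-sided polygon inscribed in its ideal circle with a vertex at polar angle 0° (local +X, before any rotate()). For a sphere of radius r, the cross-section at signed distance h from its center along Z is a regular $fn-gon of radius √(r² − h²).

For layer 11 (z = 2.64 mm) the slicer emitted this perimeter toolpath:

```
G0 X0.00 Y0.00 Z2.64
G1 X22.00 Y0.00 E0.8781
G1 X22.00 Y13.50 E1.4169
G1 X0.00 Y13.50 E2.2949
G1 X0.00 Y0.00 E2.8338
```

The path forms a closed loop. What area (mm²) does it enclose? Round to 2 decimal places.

Apply the shoelace formula to the sequence of (X, Y) vertices; enclosed area = 297.00 mm².

297.00 mm²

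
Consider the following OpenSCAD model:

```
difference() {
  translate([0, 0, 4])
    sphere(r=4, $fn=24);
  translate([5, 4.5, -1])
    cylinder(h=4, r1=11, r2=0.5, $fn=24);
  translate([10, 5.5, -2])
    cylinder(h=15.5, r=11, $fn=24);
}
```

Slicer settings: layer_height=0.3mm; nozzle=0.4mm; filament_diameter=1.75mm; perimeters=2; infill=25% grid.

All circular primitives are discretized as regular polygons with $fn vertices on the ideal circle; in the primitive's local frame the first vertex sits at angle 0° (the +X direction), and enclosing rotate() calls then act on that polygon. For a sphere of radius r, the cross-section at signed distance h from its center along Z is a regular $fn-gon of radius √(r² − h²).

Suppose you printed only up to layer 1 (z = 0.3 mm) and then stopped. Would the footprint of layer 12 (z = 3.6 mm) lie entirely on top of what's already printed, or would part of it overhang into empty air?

Compare the two slices. At z = 0.3: the sphere: section is a regular 24-gon, circumradius = √(r²−h²) = √(4²−3.7²) = 1.520 (area = (24/2)·1.520²·sin(360°/24) = 7.17 mm²); the cone at (5, 4.5): at t=0.325 of its height the radius interpolates to r₁+(r₂−r₁)t = 7.588, giving a regular 24-gon of that circumradius (area = (24/2)·7.588²·sin(360°/24) = 178.80 mm²); the r=11 cylinder at (10, 5.5) contributes a regular 24-gon of circumradius 11 (area = (24/2)·11.000²·sin(360°/24) = 375.81 mm²); Subtracting the remaining from the first: starting from the r=4 sphere (7.17 mm²), the cone at (5, 4.5) partially overlaps it — only the 5.83 mm² overlap (of its 178.80 mm²) is removed, clipping the outline; the r=11 cylinder at (10, 5.5) misses the remaining region (no effect) — area = 1.35 mm². At z = 3.6: the r=4 sphere contributes a regular 24-gon of circumradius √(4²−0.4²) = 3.980 (area = (24/2)·3.980²·sin(360°/24) = 49.20 mm²); the cone at (5, 4.5) is not intersected at this z (z outside [-1, 3]); the r=11 cylinder at (10, 5.5) gives a regular 24-gon of circumradius 11 (constant along its height) (area = (24/2)·11.000²·sin(360°/24) = 375.81 mm²); Taking the first minus the rest: starting from the r=4 sphere (49.20 mm²), the r=11 cylinder at (10, 5.5) partially overlaps it — only the 19.07 mm² overlap (of its 375.81 mm²) is removed, clipping the outline — area = 30.13 mm². Checking containment: at z = 3.6 the cross-section extends beyond the z = 0.3 cross-section by about 28.78 mm².

part overhangs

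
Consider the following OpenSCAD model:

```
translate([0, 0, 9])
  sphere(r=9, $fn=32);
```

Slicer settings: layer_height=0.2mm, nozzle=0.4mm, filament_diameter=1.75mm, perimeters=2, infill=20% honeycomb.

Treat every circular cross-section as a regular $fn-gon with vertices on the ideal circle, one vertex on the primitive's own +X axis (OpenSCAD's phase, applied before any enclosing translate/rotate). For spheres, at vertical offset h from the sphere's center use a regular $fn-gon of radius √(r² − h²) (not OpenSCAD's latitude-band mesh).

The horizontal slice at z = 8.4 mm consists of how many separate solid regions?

At z = 8.4 mm: the r=9 sphere contributes a regular 32-gon of circumradius √(9²−0.6²) = 8.980. The result has 1 disconnected region.

1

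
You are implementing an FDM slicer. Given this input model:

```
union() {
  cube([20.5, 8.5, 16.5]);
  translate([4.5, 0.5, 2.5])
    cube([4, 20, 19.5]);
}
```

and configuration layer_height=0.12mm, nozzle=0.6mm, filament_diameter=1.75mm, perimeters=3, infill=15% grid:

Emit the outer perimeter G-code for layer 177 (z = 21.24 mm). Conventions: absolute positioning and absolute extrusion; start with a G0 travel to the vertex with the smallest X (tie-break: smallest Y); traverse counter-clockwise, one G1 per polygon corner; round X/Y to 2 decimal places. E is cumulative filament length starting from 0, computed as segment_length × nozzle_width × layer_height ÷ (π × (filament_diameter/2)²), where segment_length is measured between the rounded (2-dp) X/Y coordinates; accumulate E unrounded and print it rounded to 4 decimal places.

At z = 21.24 mm: the cube is not intersected at this z (z outside [0, 16.5]); the cube at (4.5, 0.5) (footprint 4×20) is included at this height; Combining (union): only the 4×20 cube at (4.5, 0.5) is present, so the union is just that shape — 1 connected region. The outline is a single polygon with 4 vertices. Extrusion per mm of travel: 0.6 × 0.12 / (π × 0.875²) = 0.029934. Accumulating E over each segment gives final E = 1.4368.

G0 X4.50 Y0.50 Z21.24
G1 X8.50 Y0.50 E0.1197
G1 X8.50 Y20.50 E0.7184
G1 X4.50 Y20.50 E0.8382
G1 X4.50 Y0.50 E1.4368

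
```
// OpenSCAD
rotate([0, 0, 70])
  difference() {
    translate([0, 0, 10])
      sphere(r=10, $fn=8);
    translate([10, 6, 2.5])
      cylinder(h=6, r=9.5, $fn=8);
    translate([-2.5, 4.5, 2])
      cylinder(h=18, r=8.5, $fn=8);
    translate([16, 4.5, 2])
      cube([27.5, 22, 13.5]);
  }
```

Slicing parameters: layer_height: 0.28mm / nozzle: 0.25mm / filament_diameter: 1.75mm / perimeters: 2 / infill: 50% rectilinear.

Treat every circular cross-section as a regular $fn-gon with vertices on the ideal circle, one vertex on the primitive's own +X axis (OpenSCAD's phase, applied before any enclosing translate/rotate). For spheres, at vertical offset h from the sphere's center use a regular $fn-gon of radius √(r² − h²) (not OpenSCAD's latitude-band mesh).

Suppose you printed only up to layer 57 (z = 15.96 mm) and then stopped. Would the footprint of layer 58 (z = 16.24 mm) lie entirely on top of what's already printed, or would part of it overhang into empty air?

Compare the two slices. At z = 15.96: the sphere: section is a regular 8-gon, circumradius = √(r²−h²) = √(10²−5.96²) = 8.030 (area = (8/2)·8.030²·sin(360°/8) = 182.37 mm²); the cylinder at (10, 6) is not intersected at this z (z outside [2.5, 8.5]); the cylinder at (-2.5, 4.5): section is a regular 8-gon, circumradius r=8.5 (area = (8/2)·8.500²·sin(360°/8) = 204.35 mm²); the cube at (16, 4.5) does not reach this height (z outside [2, 15.5]); After the difference (first − rest): starting from the r=10 sphere (182.37 mm²), the r=8.5 cylinder at (-2.5, 4.5) partially overlaps it — only the 113.94 mm² overlap (of its 204.35 mm²) is removed, clipping the outline — area = 68.43 mm²; (rotated 70° about Z; rotation is an isometry so areas/perimeters/island counts are preserved). At z = 16.24: the r=10 sphere contributes a regular 8-gon of circumradius √(10²−6.24²) = 7.814 (area = (8/2)·7.814²·sin(360°/8) = 172.71 mm²); the cylinder at (10, 6) does not reach this height (z outside [2.5, 8.5]); the r=8.5 cylinder at (-2.5, 4.5) contributes a regular 8-gon of circumradius 8.5 (area = (8/2)·8.500²·sin(360°/8) = 204.35 mm²); the cube at (16, 4.5) does not reach this height (z outside [2, 15.5]); Taking the first minus the rest: starting from the r=10 sphere (172.71 mm²), the r=8.5 cylinder at (-2.5, 4.5) partially overlaps it — only the 109.82 mm² overlap (of its 204.35 mm²) is removed, clipping the outline — area = 62.89 mm²; (rotated 70° about Z; rotation is an isometry so areas/perimeters/island counts are preserved). Checking containment: the cross-section at z = 16.24 is a subset of the cross-section at z = 15.96.

entirely on top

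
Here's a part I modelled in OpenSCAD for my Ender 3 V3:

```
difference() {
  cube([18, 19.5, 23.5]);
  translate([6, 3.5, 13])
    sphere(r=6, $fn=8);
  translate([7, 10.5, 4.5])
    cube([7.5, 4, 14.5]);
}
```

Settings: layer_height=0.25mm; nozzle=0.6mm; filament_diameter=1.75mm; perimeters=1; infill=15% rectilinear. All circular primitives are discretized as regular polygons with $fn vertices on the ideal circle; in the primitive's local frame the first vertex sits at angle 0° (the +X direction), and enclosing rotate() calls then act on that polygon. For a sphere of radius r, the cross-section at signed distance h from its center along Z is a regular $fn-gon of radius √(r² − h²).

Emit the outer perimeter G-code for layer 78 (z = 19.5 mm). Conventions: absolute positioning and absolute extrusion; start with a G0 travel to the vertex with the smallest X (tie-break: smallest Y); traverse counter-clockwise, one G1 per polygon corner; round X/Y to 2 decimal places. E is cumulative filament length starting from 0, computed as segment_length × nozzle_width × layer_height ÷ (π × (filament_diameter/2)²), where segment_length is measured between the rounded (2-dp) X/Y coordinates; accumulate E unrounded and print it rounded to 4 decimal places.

G0 X0.00 Y0.00 Z19.50
G1 X18.00 Y0.00 E1.1225
G1 X18.00 Y19.50 E2.3386
G1 X0.00 Y19.50 E3.4611
G1 X0.00 Y0.00 E4.6772

At z = 19.5 mm: the cube is present — its section is the full 18×19.5 rectangle; the sphere at (6, 3.5) does not reach this height (|z−center|=6.500 > r=6); the cube at (7, 10.5) is not intersected at this z (z outside [4.5, 19]); Taking the first minus the rest: none of the subtracted shapes is present at this height, so the 18×19.5 cube is unchanged — 1 connected region. The outline is a single polygon with 4 vertices. Extrusion per mm of travel: 0.6 × 0.25 / (π × 0.875²) = 0.062363. Accumulating E over each segment gives final E = 4.6772.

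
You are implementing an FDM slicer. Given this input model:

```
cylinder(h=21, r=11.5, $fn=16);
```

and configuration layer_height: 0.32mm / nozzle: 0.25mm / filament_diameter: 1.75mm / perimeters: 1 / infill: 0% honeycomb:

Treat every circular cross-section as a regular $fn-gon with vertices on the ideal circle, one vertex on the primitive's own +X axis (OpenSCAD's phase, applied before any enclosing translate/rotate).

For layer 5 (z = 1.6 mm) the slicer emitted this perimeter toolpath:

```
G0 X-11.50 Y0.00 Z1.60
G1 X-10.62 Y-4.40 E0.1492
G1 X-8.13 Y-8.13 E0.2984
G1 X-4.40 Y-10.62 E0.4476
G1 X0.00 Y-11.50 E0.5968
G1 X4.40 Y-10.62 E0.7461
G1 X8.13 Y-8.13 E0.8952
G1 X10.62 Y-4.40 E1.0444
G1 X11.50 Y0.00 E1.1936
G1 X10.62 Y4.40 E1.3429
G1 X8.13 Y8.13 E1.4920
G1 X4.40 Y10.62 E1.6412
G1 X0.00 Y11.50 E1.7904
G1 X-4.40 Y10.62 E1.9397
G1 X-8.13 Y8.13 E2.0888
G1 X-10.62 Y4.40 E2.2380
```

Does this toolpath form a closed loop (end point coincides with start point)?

Start point (G0): (-11.50, 0.00). End point (last G1): the path does not return to the start — open.

no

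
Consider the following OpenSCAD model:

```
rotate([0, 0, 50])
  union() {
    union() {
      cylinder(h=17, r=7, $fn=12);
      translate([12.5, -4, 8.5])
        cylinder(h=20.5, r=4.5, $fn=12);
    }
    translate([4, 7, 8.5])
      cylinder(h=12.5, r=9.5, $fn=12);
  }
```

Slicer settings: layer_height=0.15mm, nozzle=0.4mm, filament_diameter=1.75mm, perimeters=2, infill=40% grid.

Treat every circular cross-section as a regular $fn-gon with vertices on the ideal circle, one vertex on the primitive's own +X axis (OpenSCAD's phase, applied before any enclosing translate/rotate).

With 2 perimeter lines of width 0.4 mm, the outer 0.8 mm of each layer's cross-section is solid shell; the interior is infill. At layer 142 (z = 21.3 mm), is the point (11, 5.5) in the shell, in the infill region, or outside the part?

infill

At z = 21.3 mm: the cylinder is not intersected at this z (z outside [0, 17]); the cylinder at (12.5, -4): section is a regular 12-gon, circumradius r=4.5; Combining (union): only the r=4.5 cylinder at (12.5, -4) is present, so the union is just that shape — 1 connected region; the cylinder at (4, 7) is absent (z outside [8.5, 21]); Merging all regions: only the result so far is present, so the union is just that shape — 1 connected region; (rotated 50° about Z; rotation is an isometry so areas/perimeters/island counts are preserved). Overall, the cross-section is a single solid region. Undo the 50° rotation: the query point maps to (11.284, -4.891) in the un-rotated model frame. The nearest boundary edge runs (8.60, -6.25)→(10.25, -7.90); distance from the point to it = 2.86 mm. The point is inside the cross-section and 2.86 mm from the nearest boundary — more than the 0.8 mm shell width (2 × 0.4), so it's in the infill interior.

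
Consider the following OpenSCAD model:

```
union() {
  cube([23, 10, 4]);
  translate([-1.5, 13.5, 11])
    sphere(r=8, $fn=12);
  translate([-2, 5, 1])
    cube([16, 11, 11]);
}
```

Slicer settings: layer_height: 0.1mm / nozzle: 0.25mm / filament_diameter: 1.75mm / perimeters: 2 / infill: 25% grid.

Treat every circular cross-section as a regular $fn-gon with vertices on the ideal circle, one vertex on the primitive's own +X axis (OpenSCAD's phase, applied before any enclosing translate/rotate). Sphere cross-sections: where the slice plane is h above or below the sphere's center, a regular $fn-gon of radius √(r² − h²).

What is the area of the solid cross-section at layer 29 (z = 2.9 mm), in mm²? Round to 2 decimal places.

336.00 mm²

At z = 2.9 mm: the 23×10 cube contributes its full rectangle (area 230.00 mm²); the sphere at (-1.5, 13.5) is absent (|z−center|=8.100 > r=8); the cube at (-2, 5) (footprint 16×11) is included at this height (area 176.00 mm²); Taking the union: the regions partially overlap — summed areas 406.00 mm² minus the doubly-counted overlap 70.00 mm² gives 336.00 mm² — area = 336.00 mm². Overall, the cross-section is a single solid region. Net area = 336.00 mm².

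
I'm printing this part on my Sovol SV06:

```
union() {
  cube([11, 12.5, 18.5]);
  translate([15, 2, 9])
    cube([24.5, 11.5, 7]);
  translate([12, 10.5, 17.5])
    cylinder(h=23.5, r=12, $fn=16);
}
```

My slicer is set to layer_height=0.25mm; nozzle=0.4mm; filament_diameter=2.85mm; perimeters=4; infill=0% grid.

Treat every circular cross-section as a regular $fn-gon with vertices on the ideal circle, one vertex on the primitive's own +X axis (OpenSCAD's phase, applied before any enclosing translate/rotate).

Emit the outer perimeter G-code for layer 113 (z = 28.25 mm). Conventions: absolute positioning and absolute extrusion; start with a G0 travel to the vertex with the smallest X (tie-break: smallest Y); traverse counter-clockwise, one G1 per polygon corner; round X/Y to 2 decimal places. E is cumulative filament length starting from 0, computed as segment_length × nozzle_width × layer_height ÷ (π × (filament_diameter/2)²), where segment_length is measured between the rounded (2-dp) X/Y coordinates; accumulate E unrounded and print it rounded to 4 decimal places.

At z = 28.25 mm: the cube is not intersected at this z (z outside [0, 18.5]); the cube at (15, 2) does not reach this height (z outside [9, 16]); the r=12 cylinder at (12, 10.5) contributes a regular 16-gon of circumradius 12; Taking the union: only the r=12 cylinder at (12, 10.5) is present, so the union is just that shape — 1 connected region. The outline is a single polygon with 16 vertices. Extrusion per mm of travel: 0.4 × 0.25 / (π × 1.425²) = 0.015675. Accumulating E over each segment gives final E = 1.1746.

G0 X0.00 Y10.50 Z28.25
G1 X0.91 Y5.91 E0.0734
G1 X3.51 Y2.01 E0.1468
G1 X7.41 Y-0.59 E0.2203
G1 X12.00 Y-1.50 E0.2937
G1 X16.59 Y-0.59 E0.3670
G1 X20.49 Y2.01 E0.4405
G1 X23.09 Y5.91 E0.5139
G1 X24.00 Y10.50 E0.5873
G1 X23.09 Y15.09 E0.6607
G1 X20.49 Y18.99 E0.7341
G1 X16.59 Y21.59 E0.8076
G1 X12.00 Y22.50 E0.8810
G1 X7.41 Y21.59 E0.9543
G1 X3.51 Y18.99 E1.0278
G1 X0.91 Y15.09 E1.1012
G1 X0.00 Y10.50 E1.1746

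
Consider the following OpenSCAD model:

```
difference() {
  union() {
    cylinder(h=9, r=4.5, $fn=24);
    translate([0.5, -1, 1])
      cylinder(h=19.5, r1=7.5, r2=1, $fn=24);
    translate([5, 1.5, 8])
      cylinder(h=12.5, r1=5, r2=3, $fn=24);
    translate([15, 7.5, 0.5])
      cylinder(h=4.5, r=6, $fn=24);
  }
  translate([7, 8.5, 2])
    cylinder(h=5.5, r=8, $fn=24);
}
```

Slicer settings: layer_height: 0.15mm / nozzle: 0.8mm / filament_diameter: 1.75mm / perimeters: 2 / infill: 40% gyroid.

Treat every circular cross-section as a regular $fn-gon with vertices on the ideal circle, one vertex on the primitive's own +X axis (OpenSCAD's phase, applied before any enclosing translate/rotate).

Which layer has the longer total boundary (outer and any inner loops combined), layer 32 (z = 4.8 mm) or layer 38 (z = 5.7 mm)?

Layer 32 (z = 4.8): the r=4.5 cylinder gives a regular 24-gon of circumradius 4.5 (constant along its height) (perimeter = 2·24·4.500·sin(180°/24) = 28.19 mm); the cone at (0.5, -1) contributes a regular 24-gon of circumradius 6.233 (interpolated between r1=7.5 and r2=1 at t=0.195) (perimeter = 2·24·6.233·sin(180°/24) = 39.05 mm); the cone at (5, 1.5) does not reach this height (z outside [8, 20.5]); the r=6 cylinder at (15, 7.5) gives a regular 24-gon of circumradius 6 (constant along its height) (perimeter = 2·24·6.000·sin(180°/24) = 37.59 mm); Combining (union): the regions partially overlap (shared area 62.89 mm²), so the edge portions inside another operand are dropped and the merged outline is re-measured after clipping — boundary = 76.64 mm; the r=8 cylinder at (7, 8.5) gives a regular 24-gon of circumradius 8 (constant along its height) (perimeter = 2·24·8.000·sin(180°/24) = 50.12 mm); Taking the first minus the rest: starting from the result so far, the r=8 cylinder at (7, 8.5) partially overlaps it — only the 60.34 mm² overlap (of its 198.77 mm²) is removed, clipping the outline — boundary = 74.62 mm. So its perimeter = 74.62 mm. Layer 38 (z = 5.7): the r=4.5 cylinder gives a regular 24-gon of circumradius 4.5 (constant along its height) (perimeter = 2·24·4.500·sin(180°/24) = 28.19 mm); the cone at (0.5, -1) (r1=7.5→r2=1) has section circumradius 5.933 here — a regular 24-gon (perimeter = 2·24·5.933·sin(180°/24) = 37.17 mm); the cone at (5, 1.5) is absent (z outside [8, 20.5]); the cylinder at (15, 7.5) does not reach this height (z outside [0.5, 5]); Combining (union): the r=4.5 cylinder lies entirely inside the cone at (0.5, -1), so the union is just the cone at (0.5, -1) — boundary = 37.17 mm; the r=8 cylinder at (7, 8.5) contributes a regular 24-gon of circumradius 8 (perimeter = 2·24·8.000·sin(180°/24) = 50.12 mm); Subtracting the remaining from the first: starting from that combined region, the r=8 cylinder at (7, 8.5) partially overlaps it — only the 12.10 mm² overlap (of its 198.77 mm²) is removed, clipping the outline — boundary = 36.86 mm. So its perimeter = 36.86 mm. Layer 32 is larger (74.62 vs 36.86 mm).

layer 32 (z = 4.8 mm)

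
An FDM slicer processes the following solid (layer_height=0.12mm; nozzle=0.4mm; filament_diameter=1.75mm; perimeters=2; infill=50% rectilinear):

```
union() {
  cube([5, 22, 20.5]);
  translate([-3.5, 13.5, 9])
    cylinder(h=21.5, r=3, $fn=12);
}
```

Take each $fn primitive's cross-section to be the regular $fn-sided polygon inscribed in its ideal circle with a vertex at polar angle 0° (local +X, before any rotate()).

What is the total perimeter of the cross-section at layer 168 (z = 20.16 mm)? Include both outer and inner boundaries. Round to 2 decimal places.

72.63 mm

At z = 20.16 mm: the cube (footprint 5×22) is included at this height (perimeter 54.00 mm); the r=3 cylinder at (-3.5, 13.5) contributes a regular 12-gon of circumradius 3 (perimeter = 2·12·3.000·sin(180°/12) = 18.63 mm); Merging all regions: the 2 present regions are separate (no shared area or edge), so areas and boundary lengths simply add and each stays a separate island — boundary = 72.63 mm. Overall, the cross-section has 2 separate islands. Total boundary length (outer) = 72.63 mm.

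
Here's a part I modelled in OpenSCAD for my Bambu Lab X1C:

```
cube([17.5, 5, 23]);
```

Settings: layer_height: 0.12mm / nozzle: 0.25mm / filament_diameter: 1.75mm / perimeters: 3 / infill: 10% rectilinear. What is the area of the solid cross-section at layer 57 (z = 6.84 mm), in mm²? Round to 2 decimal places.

87.50 mm²

At z = 6.84 mm: the 17.5×5 cube contributes its full rectangle (area 87.50 mm²). Overall, the cross-section is a single solid region. Net area = 87.50 mm².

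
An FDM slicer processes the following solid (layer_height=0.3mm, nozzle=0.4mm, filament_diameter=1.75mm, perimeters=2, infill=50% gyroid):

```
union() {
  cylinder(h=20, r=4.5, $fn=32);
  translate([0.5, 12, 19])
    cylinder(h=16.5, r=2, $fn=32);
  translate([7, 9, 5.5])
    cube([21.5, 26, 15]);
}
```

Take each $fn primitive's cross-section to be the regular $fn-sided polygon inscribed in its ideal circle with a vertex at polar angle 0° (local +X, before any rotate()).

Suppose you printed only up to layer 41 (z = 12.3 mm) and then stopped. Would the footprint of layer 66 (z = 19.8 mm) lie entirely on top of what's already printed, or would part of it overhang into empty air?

Compare the two slices. At z = 12.3: the cylinder: section is a regular 32-gon, circumradius r=4.5 (area = (32/2)·4.500²·sin(360°/32) = 63.21 mm²); the cylinder at (0.5, 12) is not intersected at this z (z outside [19, 35.5]); the cube at (7, 9) is present — its section is the full 21.5×26 rectangle (area 559.00 mm²); Combining (union): the 2 present regions are separate (no shared area or edge), so areas and boundary lengths simply add and each stays a separate island — area = 622.21 mm². At z = 19.8: the r=4.5 cylinder gives a regular 32-gon of circumradius 4.5 (constant along its height) (area = (32/2)·4.500²·sin(360°/32) = 63.21 mm²); the r=2 cylinder at (0.5, 12) contributes a regular 32-gon of circumradius 2 (area = (32/2)·2.000²·sin(360°/32) = 12.49 mm²); the cube at (7, 9) (footprint 21.5×26) is included at this height (area 559.00 mm²); Taking the union: the 3 present regions are separate (no shared area or edge), so areas and boundary lengths simply add and each stays a separate island — area = 634.70 mm². Checking containment: at z = 19.8 the cross-section extends beyond the z = 12.3 cross-section by about 12.49 mm².

part overhangs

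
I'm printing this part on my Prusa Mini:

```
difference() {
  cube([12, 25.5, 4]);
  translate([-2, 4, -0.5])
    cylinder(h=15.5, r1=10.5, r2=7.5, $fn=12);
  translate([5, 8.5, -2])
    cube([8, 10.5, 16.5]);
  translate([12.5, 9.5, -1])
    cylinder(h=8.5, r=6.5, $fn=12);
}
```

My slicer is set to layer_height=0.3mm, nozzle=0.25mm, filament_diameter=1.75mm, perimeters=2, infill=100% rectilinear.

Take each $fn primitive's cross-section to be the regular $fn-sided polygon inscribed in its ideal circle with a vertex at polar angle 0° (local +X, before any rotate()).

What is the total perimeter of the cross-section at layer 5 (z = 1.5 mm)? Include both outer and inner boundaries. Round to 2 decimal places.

70.16 mm

At z = 1.5 mm: the 12×25.5 cube contributes its full rectangle (perimeter 75.00 mm); the cone at (-2, 4) (r1=10.5→r2=7.5) has section circumradius 10.113 here — a regular 12-gon (perimeter = 2·12·10.113·sin(180°/12) = 62.82 mm); the cube at (5, 8.5) (footprint 8×10.5) is included at this height (perimeter 37.00 mm); the r=6.5 cylinder at (12.5, 9.5) contributes a regular 12-gon of circumradius 6.5 (perimeter = 2·12·6.500·sin(180°/12) = 40.38 mm); Subtracting the remaining from the first: starting from the 12×25.5 cube, the cone at (-2, 4) partially overlaps it — only the 87.32 mm² overlap (of its 306.81 mm²) is removed, clipping the outline; the 8×10.5 cube at (5, 8.5) partially overlaps it — only the 70.93 mm² overlap (of its 84.00 mm²) is removed, clipping the outline; the r=6.5 cylinder at (12.5, 9.5) partially overlaps it — only the 20.89 mm² overlap (of its 126.75 mm²) is removed, clipping the outline — boundary = 70.16 mm. Overall, the cross-section has 2 separate islands. Total boundary length (outer) = 70.16 mm.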